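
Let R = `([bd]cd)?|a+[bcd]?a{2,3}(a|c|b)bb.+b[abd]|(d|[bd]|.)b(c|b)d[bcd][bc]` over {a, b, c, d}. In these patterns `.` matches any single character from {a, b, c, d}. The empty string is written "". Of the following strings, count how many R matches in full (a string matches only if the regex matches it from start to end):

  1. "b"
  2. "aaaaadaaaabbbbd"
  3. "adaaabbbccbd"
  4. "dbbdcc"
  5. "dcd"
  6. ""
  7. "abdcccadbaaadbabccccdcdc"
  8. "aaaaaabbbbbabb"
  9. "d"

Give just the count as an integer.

1 → no match
2 → match
3 → match
4 → match
5 → match
6 → match
7 → no match
8 → match
9 → no match
Total matched: 6

6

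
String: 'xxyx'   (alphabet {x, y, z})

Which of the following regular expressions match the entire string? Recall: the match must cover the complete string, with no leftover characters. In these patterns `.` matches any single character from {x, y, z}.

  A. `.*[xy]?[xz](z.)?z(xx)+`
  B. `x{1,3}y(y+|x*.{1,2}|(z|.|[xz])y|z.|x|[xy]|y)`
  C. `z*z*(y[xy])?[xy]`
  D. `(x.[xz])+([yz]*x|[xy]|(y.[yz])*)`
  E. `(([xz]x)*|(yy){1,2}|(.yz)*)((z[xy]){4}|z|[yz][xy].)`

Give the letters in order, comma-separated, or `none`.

B

A → no match — must end with 'xx'
B → match
C → no match
D → no match
E → no match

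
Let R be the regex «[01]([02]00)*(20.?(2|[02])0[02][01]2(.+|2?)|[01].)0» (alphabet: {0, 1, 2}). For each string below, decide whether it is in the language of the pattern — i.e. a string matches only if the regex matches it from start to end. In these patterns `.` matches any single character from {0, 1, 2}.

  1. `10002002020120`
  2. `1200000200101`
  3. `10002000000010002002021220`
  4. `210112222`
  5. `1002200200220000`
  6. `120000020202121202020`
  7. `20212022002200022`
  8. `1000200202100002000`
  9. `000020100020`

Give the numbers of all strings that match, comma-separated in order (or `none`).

6

1 → no match
2 → no match — must end with `0`
3 → no match
4 → no match — must end with `0`
5 → no match
6 → match
7 → no match — must end with `0`
8 → no match
9 → no match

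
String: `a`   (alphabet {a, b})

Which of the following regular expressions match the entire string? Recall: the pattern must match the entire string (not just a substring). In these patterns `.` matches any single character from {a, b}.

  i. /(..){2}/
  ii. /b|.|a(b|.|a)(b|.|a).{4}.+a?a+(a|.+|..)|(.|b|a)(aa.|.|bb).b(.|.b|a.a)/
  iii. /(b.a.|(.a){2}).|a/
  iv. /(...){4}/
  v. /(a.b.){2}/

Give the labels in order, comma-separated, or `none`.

i → no match
ii → match
iii → match
iv → no match
v → no match

ii, iii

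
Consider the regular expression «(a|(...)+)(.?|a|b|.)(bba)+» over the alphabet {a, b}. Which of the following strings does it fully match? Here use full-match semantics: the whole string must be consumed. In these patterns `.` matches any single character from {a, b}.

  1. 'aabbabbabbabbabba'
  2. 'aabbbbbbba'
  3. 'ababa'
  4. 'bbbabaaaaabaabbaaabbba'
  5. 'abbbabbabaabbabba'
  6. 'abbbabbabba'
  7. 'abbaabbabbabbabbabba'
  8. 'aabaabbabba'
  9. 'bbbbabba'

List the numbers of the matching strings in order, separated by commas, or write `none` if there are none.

1, 2, 4, 6

1 → match
2. 'aabbbbbbba' → match
3. 'ababa' → no match — must end with 'bba'
4 → match
5 → no match
6. 'abbbabbabba' → match
7 → no match
8. 'aabaabbabba' → no match
9. 'bbbbabba' → no match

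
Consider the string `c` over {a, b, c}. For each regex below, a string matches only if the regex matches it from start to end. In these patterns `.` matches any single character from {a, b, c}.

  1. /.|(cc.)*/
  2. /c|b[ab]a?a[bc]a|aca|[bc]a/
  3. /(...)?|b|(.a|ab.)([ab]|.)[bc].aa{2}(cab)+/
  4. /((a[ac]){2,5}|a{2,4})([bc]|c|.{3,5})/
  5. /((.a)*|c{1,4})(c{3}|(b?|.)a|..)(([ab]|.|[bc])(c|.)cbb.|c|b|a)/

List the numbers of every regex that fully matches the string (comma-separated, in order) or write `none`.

1 → match
2 → match
3 → no match
4 → no match — must start with `a`
5 → no match

1, 2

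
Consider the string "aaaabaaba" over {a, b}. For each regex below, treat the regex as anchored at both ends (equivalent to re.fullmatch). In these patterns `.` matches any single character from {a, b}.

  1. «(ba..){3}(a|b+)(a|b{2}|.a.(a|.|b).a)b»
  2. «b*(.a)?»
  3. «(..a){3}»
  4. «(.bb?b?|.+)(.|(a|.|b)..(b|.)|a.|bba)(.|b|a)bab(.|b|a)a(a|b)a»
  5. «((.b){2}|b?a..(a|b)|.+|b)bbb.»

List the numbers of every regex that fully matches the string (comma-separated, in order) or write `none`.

3

1 → no match — must start with "ba"
2 → no match
3 → match
4 → no match
5 → no match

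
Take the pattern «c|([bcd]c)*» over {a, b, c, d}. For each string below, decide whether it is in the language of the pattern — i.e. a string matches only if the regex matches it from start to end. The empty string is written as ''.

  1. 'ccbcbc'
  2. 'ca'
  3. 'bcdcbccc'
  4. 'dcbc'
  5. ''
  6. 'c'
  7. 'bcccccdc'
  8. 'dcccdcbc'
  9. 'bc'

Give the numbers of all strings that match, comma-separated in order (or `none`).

1 → match
2 → no match
3 → match
4 → match
5 → match
6 → match
7 → match
8 → match
9 → match

1, 3, 4, 5, 6, 7, 8, 9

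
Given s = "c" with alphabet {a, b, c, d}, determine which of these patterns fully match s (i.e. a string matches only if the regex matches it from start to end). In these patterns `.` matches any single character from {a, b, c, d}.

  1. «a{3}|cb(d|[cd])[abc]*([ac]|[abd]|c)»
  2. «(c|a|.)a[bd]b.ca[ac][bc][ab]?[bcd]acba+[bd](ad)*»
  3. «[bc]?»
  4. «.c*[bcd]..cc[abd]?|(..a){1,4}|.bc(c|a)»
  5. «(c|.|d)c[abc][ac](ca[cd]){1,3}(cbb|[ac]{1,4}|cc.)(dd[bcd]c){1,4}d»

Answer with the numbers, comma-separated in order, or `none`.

3

1 → no match
2 → no match
3 → match
4 → no match
5 → no match — must end with "cd"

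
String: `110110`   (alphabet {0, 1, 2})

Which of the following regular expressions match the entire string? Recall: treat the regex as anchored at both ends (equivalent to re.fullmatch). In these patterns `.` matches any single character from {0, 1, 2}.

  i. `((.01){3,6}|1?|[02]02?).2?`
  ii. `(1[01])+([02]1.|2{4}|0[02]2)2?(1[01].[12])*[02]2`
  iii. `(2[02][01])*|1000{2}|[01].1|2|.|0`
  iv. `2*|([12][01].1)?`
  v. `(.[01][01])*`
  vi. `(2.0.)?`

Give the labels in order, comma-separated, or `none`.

i → no match
ii → no match — must end with `2`
iii → no match
iv → no match
v → match
vi → no match

v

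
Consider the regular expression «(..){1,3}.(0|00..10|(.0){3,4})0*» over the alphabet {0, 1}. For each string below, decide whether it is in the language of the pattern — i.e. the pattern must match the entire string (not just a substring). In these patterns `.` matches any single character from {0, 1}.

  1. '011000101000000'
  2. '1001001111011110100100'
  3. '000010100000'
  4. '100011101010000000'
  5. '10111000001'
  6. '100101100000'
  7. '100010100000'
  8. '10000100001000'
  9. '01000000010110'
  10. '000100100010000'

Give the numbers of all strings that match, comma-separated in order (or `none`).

3, 6, 7

1 → no match
2 → no match
3 → match
4 → no match
5 → no match
6 → match
7 → match
8 → no match
9 → no match
10 → no match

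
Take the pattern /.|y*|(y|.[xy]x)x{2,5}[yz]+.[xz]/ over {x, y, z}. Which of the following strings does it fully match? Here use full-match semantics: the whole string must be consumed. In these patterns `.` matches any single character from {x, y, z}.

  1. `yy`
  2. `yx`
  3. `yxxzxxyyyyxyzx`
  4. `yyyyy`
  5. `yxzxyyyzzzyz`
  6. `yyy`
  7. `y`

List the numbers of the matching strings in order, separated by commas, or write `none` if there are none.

1, 4, 6, 7

1 → match
2 → no match
3 → no match
4 → match
5 → no match
6 → match
7 → match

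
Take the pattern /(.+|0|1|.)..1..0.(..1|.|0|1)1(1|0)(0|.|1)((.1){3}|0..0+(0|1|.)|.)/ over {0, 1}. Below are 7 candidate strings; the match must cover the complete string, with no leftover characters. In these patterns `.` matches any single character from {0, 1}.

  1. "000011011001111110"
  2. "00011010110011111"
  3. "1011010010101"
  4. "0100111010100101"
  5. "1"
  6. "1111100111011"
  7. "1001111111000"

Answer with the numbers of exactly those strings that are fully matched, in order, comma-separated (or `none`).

6

1 → no match
2 → no match
3 → no match
4 → no match
5 → no match
6 → match
7 → no match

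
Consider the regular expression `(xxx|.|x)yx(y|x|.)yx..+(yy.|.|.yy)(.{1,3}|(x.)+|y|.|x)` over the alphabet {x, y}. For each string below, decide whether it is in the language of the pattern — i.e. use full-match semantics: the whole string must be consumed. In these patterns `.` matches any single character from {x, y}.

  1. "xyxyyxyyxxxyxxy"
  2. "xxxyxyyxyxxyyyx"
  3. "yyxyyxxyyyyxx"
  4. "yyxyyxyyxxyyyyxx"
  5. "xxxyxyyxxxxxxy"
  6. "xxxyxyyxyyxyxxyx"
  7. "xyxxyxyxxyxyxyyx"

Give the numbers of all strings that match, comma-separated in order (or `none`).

1 → match
2 → match
3 → match
4 → match
5 → match
6 → match
7 → match

1, 2, 3, 4, 5, 6, 7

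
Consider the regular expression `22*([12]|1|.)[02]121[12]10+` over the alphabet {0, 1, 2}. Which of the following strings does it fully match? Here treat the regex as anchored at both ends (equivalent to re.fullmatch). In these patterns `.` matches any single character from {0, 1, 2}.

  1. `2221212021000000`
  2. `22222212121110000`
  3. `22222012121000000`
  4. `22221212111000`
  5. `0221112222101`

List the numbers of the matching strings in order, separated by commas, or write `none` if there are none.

2, 3, 4

1 → no match
2 → match
3 → match
4 → match
5 → no match — must start with `2`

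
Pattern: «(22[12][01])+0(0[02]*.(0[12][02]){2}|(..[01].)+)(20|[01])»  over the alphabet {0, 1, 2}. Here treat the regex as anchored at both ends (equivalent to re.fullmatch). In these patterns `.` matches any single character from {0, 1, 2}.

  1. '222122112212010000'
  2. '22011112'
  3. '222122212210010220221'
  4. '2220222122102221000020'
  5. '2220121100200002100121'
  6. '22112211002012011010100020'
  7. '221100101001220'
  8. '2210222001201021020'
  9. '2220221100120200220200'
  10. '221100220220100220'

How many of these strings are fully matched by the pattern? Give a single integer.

5

1 → no match
2. '22011112' → no match
3 → no match
4 → match
5 → no match
6 → match
7 → match
8 → match
9 → no match
10 → match
Total matched: 5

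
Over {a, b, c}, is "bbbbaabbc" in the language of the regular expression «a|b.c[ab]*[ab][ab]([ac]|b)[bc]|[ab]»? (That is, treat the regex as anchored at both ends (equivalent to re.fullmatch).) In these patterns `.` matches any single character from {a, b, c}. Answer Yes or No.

No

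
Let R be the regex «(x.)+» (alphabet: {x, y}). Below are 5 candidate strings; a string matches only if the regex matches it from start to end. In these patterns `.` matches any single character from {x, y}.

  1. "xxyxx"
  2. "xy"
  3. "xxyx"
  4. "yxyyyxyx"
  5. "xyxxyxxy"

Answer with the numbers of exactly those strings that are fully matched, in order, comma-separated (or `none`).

2

1. "xxyxx" → no match
2. "xy" → match
3. "xxyx" → no match
4. "yxyyyxyx" → no match — must start with "x"
5. "xyxxyxxy" → no match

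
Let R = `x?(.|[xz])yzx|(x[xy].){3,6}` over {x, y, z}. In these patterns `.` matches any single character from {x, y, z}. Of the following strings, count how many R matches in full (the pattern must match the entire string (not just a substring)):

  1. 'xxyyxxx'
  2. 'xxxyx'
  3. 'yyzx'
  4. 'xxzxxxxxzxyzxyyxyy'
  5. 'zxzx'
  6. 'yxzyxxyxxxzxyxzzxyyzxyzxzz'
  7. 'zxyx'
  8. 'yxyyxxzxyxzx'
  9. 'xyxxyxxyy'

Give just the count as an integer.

3

1 → no match
2 → no match
3 → match
4 → match
5 → no match
6 → no match
7 → no match
8 → no match
9 → match
Total matched: 3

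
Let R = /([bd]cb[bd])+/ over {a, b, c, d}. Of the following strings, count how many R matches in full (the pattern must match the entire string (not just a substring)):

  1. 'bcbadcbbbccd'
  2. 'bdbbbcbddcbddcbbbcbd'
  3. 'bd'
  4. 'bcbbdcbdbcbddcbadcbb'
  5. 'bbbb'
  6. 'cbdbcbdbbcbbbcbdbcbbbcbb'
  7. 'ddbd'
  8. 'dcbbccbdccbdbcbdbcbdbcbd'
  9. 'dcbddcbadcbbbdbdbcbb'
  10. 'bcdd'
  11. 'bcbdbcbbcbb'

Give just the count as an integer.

1. 'bcbadcbbbccd' → no match
2 → no match
3. 'bd' → no match
4 → no match
5. 'bbbb' → no match
6 → no match
7. 'ddbd' → no match
8 → no match
9 → no match
10. 'bcdd' → no match
11. 'bcbdbcbbcbb' → no match
Total matched: 0

0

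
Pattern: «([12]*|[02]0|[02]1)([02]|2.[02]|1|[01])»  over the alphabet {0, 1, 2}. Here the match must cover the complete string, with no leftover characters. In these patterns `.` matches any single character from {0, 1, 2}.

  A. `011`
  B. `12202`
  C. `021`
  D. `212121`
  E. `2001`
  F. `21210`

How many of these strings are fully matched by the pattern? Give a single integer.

A → match
B → match
C → no match
D → match
E → no match
F → match
Total matched: 4

4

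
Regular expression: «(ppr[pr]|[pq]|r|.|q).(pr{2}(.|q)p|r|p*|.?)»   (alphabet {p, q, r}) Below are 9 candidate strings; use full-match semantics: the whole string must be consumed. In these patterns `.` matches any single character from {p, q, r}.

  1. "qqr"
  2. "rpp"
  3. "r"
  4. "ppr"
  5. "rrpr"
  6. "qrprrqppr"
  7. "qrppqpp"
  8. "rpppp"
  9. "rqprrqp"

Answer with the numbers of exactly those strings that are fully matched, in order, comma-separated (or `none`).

1, 2, 4, 8, 9

1 → match
2 → match
3 → no match
4 → match
5 → no match
6 → no match
7 → no match
8 → match
9 → match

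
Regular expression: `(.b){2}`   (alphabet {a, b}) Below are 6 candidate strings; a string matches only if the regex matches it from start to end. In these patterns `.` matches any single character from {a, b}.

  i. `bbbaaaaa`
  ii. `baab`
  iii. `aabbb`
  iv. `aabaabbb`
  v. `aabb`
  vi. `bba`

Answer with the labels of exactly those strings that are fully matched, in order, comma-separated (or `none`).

i → no match — must end with `b`
ii → no match
iii → no match
iv → no match
v → no match
vi → no match — must end with `b`

none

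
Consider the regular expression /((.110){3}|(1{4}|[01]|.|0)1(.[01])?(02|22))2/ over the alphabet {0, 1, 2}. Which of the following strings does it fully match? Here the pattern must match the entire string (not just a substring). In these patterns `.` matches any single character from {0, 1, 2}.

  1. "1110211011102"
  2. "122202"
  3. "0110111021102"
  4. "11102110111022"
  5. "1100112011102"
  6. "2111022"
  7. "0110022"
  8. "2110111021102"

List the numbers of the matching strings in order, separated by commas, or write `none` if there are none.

1, 3, 6, 7, 8

1 → match
2 → no match
3 → match
4 → no match
5 → no match
6 → match
7 → match
8 → match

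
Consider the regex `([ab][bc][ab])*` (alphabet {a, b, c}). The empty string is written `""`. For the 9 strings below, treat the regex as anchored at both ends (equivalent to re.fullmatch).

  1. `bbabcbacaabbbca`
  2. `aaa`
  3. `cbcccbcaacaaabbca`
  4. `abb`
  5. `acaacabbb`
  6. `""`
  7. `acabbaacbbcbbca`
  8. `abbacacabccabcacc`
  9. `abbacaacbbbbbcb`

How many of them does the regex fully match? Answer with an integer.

1 → match
2 → no match
3 → no match
4 → match
5 → match
6 → match
7 → match
8 → no match
9 → match
Total matched: 6

6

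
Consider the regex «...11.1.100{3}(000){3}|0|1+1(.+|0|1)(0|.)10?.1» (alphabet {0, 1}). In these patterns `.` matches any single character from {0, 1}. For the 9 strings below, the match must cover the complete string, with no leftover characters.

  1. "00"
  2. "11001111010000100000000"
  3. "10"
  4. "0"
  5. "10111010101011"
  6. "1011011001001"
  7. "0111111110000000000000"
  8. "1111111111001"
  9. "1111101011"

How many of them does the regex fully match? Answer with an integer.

1 → no match
2 → no match
3 → no match
4 → match
5 → no match
6 → no match
7 → match
8 → match
9 → match
Total matched: 4

4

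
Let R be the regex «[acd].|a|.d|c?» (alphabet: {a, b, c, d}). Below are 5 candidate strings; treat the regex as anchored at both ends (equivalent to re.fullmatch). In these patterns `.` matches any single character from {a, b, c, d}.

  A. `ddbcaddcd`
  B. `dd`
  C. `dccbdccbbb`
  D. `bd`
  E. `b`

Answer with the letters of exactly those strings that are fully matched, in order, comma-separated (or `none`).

A → no match
B → match
C → no match
D → match
E → no match

B, D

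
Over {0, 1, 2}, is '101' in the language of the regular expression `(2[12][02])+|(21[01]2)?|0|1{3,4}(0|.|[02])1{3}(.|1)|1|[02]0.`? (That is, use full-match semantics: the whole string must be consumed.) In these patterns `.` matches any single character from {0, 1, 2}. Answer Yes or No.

No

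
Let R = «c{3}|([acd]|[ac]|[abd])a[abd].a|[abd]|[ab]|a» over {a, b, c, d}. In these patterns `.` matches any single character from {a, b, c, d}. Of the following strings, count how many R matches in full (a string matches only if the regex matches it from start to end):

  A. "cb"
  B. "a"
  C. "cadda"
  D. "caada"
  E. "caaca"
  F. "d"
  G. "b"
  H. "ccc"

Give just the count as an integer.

7

A → no match
B → match
C → match
D → match
E → match
F → match
G → match
H → match
Total matched: 7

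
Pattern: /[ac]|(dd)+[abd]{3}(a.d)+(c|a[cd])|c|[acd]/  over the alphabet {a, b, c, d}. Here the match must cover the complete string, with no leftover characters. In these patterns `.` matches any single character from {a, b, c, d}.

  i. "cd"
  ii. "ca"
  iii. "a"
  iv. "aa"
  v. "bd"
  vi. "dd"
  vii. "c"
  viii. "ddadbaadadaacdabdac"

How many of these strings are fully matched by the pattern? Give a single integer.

2

i. "cd" → no match
ii. "ca" → no match
iii. "a" → match
iv. "aa" → no match
v. "bd" → no match
vi. "dd" → no match
vii. "c" → match
viii → no match
Total matched: 2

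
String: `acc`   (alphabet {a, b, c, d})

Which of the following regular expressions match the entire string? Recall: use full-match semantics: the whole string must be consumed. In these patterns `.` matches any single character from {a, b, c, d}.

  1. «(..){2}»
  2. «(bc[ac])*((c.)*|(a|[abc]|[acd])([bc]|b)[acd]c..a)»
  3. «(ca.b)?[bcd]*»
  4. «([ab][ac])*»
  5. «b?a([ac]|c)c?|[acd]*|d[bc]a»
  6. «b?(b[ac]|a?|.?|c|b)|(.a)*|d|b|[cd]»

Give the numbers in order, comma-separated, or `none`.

1 → no match
2 → no match
3 → no match
4 → no match
5 → match
6 → no match

5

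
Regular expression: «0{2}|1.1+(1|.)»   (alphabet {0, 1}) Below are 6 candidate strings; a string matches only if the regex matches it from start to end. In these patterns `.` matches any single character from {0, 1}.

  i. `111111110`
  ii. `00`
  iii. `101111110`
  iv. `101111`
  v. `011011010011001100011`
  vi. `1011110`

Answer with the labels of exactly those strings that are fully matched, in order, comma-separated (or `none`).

i → match
ii → match
iii → match
iv → match
v → no match
vi → match

i, ii, iii, iv, vi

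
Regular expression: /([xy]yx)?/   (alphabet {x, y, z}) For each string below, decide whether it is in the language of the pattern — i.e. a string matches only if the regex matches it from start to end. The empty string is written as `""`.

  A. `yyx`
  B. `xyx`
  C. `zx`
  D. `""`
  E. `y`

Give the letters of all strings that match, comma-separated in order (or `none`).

A → match
B → match
C → no match
D → match
E → no match

A, B, D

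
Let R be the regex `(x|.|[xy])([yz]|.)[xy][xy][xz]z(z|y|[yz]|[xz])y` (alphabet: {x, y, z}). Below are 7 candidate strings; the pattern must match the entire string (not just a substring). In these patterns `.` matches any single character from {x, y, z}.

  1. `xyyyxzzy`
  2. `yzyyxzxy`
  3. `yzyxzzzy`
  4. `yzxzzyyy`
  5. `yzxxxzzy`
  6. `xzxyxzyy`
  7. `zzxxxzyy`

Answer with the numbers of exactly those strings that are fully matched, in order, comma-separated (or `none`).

1, 2, 3, 5, 6, 7

1. `xyyyxzzy` → match
2. `yzyyxzxy` → match
3. `yzyxzzzy` → match
4. `yzxzzyyy` → no match
5. `yzxxxzzy` → match
6. `xzxyxzyy` → match
7. `zzxxxzyy` → match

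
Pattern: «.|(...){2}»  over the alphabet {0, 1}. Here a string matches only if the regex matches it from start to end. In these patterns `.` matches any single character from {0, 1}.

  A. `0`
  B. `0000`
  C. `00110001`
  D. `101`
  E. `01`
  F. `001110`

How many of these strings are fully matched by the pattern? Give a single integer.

A → match
B → no match
C → no match
D → no match
E → no match
F → match
Total matched: 2

2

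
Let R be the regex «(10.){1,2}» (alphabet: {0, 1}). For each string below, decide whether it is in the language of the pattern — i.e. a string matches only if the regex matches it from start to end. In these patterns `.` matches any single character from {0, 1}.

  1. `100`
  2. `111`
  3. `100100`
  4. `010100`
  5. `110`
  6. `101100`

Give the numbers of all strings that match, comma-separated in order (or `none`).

1 → match
2 → no match — must start with `10`
3 → match
4 → no match — must start with `10`
5 → no match — must start with `10`
6 → match

1, 3, 6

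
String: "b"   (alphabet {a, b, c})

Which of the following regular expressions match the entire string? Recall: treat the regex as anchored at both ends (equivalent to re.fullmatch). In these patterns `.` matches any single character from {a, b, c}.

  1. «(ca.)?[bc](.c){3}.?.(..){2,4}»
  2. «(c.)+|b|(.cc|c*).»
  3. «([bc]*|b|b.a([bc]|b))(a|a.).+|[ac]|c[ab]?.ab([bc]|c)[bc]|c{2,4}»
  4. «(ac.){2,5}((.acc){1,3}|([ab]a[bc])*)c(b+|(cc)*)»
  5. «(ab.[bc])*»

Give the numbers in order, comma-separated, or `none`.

1 → no match
2 → match
3 → no match
4 → no match — must start with "ac"
5 → no match

2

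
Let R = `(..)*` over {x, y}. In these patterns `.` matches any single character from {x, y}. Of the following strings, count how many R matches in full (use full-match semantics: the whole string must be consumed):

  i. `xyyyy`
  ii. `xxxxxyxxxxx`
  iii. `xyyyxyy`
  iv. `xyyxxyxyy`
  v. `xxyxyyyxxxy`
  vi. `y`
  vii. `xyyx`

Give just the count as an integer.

i. `xyyyy` → no match
ii. `xxxxxyxxxxx` → no match
iii. `xyyyxyy` → no match
iv. `xyyxxyxyy` → no match
v. `xxyxyyyxxxy` → no match
vi. `y` → no match
vii. `xyyx` → match
Total matched: 1

1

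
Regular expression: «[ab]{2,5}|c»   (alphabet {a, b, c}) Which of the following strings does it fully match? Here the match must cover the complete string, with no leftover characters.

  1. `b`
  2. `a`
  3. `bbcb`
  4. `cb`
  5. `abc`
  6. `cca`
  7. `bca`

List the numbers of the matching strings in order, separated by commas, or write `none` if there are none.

none

1 → no match
2 → no match
3 → no match
4 → no match
5 → no match
6 → no match
7 → no match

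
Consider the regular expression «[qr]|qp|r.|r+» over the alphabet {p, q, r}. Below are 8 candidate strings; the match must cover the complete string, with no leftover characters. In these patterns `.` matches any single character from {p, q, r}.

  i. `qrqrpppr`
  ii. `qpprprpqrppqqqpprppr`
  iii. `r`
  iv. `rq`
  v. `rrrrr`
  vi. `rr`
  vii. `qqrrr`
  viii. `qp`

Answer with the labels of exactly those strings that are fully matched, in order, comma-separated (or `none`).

iii, iv, v, vi, viii

i → no match
ii → no match
iii → match
iv → match
v → match
vi → match
vii → no match
viii → match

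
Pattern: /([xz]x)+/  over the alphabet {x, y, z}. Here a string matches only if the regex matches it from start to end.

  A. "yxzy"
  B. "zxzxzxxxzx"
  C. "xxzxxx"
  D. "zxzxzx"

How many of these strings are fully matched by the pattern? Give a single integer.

3

A → no match — must end with "x"
B → match
C → match
D → match
Total matched: 3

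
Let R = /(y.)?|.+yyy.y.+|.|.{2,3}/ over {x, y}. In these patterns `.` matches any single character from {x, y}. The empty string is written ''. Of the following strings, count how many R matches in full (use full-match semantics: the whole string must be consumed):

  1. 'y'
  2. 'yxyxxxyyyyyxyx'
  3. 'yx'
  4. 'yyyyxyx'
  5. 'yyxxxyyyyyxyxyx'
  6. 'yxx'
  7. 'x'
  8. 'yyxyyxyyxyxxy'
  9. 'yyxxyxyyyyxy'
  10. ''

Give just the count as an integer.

8

1 → match
2 → match
3 → match
4 → match
5 → match
6 → match
7 → match
8 → no match
9 → no match
10 → match
Total matched: 8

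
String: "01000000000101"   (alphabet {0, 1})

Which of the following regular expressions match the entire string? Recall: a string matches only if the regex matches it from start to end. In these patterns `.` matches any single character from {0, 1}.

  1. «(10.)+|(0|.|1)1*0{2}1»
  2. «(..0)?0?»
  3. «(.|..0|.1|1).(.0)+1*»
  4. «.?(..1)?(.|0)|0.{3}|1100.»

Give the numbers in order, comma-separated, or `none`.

3

1 → no match
2 → no match
3 → match
4 → no match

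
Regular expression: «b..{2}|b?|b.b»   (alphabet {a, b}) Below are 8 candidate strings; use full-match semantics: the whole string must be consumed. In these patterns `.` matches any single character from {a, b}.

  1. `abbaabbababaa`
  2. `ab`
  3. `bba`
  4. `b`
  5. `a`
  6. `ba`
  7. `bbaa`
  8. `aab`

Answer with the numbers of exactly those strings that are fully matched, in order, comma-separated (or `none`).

1 → no match
2 → no match
3 → no match
4 → match
5 → no match
6 → no match
7 → match
8 → no match

4, 7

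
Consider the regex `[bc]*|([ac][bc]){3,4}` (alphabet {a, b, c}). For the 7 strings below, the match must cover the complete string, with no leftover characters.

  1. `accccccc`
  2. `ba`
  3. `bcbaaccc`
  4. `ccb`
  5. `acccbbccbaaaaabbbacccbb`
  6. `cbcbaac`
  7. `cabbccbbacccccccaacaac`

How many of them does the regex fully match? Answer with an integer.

1 → match
2 → no match
3 → no match
4 → match
5 → no match
6 → no match
7 → no match
Total matched: 2

2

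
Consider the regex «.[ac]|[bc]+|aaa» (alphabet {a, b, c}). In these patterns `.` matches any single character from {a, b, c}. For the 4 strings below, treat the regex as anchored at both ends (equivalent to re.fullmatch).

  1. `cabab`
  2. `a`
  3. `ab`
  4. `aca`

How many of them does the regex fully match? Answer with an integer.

1 → no match
2 → no match
3 → no match
4 → no match
Total matched: 0

0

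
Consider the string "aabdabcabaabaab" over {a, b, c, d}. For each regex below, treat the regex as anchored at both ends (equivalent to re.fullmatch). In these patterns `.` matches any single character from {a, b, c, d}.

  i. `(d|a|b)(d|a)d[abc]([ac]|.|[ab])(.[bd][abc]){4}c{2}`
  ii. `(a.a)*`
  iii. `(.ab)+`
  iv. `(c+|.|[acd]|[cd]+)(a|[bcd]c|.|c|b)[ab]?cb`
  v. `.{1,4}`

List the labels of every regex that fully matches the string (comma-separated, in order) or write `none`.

i → no match — must end with "c"
ii → no match
iii → match
iv → no match — must end with "cb"
v → no match

iii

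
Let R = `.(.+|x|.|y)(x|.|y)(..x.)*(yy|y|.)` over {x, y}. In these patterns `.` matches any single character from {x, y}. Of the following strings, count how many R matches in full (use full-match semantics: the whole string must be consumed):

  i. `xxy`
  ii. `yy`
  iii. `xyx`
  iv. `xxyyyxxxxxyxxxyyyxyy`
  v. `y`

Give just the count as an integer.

1

i. `xxy` → no match
ii. `yy` → no match
iii. `xyx` → no match
iv → match
v. `y` → no match
Total matched: 1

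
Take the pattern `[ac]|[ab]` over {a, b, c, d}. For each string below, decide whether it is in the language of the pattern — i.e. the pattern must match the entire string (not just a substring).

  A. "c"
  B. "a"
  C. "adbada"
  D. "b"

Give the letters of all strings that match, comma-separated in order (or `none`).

A → match
B → match
C → no match
D → match

A, B, D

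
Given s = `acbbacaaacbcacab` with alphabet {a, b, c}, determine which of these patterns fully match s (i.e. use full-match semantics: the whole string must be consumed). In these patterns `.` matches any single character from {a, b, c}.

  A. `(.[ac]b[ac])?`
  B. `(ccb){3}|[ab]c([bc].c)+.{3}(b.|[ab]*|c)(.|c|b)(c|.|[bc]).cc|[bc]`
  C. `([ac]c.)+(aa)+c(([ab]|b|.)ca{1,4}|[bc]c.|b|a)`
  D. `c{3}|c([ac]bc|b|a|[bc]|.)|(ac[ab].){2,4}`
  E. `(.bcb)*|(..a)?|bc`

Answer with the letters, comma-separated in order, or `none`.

D

A → no match
B → no match
C → no match
D → match
E → no match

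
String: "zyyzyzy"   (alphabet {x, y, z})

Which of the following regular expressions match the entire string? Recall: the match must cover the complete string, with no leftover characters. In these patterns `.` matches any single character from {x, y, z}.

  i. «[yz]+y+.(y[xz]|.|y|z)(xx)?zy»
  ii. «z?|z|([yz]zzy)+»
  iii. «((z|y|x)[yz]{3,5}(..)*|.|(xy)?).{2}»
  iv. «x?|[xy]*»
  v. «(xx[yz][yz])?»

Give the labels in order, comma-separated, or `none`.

i, iii

i → match
ii → no match
iii → match
iv → no match
v → no match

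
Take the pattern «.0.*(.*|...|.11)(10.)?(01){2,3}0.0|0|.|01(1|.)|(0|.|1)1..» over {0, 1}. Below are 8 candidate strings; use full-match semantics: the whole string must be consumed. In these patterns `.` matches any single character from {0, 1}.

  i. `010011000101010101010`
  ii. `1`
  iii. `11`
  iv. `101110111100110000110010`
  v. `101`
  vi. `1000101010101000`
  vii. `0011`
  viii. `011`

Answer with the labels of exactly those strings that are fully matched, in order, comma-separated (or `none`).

ii, vi, viii

i → no match
ii → match
iii → no match
iv → no match
v → no match
vi → match
vii → no match
viii → match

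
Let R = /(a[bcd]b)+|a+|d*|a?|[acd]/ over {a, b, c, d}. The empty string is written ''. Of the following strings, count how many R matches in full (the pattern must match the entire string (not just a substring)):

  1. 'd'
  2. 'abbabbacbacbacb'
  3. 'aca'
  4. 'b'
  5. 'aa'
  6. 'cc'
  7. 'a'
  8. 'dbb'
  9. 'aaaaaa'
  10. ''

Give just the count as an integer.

1. 'd' → match
2 → match
3. 'aca' → no match
4. 'b' → no match
5. 'aa' → match
6. 'cc' → no match
7. 'a' → match
8. 'dbb' → no match
9. 'aaaaaa' → match
10. '' → match
Total matched: 6

6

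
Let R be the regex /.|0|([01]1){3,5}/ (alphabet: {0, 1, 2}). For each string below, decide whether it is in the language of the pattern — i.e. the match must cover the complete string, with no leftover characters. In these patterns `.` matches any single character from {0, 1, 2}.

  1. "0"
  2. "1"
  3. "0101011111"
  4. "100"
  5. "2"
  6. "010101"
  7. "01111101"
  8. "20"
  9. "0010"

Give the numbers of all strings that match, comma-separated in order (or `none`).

1, 2, 3, 5, 6, 7

1. "0" → match
2. "1" → match
3. "0101011111" → match
4. "100" → no match
5. "2" → match
6. "010101" → match
7. "01111101" → match
8. "20" → no match
9. "0010" → no match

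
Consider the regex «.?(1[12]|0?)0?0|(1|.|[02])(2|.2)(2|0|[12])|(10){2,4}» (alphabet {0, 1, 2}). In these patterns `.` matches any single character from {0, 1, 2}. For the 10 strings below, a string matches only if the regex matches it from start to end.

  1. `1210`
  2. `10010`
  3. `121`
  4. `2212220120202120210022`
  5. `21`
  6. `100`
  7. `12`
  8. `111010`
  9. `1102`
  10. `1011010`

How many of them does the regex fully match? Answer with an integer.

2

1 → no match
2 → no match
3 → match
4 → no match
5 → no match
6 → match
7 → no match
8 → no match
9 → no match
10 → no match
Total matched: 2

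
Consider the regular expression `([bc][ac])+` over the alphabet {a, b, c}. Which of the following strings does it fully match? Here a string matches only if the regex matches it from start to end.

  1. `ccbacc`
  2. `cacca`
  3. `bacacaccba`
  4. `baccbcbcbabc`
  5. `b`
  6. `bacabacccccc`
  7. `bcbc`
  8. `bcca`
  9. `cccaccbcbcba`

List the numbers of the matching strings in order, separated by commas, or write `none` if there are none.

1, 3, 4, 6, 7, 8, 9

1. `ccbacc` → match
2. `cacca` → no match
3. `bacacaccba` → match
4. `baccbcbcbabc` → match
5. `b` → no match
6. `bacabacccccc` → match
7. `bcbc` → match
8. `bcca` → match
9. `cccaccbcbcba` → match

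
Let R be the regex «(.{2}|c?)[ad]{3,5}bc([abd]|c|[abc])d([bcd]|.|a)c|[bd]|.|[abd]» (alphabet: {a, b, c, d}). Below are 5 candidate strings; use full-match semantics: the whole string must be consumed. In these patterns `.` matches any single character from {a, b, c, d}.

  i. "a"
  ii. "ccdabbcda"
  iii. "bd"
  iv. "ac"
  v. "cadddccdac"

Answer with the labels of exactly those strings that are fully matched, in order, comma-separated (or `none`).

i

i → match
ii → no match
iii → no match
iv → no match
v → no match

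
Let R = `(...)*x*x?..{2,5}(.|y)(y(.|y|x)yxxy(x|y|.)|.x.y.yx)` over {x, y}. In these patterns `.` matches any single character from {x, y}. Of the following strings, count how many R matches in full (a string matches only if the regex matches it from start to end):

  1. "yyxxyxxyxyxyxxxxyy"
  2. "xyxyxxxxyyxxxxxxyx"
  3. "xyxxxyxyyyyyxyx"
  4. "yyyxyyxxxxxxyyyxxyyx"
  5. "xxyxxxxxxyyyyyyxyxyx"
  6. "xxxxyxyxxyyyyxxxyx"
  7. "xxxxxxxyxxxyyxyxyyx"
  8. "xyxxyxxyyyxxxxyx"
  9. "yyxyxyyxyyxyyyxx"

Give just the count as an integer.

1 → no match
2 → no match
3 → no match
4 → no match
5 → no match
6 → no match
7 → no match
8 → no match
9 → no match
Total matched: 0

0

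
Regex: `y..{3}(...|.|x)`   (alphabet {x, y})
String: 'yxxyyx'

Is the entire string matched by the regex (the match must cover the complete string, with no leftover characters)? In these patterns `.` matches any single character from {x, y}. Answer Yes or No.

Yes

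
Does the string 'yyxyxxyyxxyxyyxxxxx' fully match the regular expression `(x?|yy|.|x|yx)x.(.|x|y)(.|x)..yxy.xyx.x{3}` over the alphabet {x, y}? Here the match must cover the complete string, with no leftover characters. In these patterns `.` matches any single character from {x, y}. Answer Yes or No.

No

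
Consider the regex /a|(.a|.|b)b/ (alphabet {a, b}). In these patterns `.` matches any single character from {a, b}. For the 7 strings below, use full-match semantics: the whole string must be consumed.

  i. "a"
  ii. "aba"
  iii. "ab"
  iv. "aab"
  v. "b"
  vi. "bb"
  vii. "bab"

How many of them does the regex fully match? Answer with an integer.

5

i → match
ii → no match
iii → match
iv → match
v → no match
vi → match
vii → match
Total matched: 5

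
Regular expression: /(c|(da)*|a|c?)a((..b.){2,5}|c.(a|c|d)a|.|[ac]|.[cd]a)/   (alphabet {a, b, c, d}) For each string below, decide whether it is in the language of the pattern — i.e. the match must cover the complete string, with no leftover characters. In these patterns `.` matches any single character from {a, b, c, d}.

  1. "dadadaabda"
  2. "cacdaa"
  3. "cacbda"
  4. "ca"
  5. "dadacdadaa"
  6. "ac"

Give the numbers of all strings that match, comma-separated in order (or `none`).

1 → match
2 → match
3 → match
4 → no match
5 → no match
6 → match

1, 2, 3, 6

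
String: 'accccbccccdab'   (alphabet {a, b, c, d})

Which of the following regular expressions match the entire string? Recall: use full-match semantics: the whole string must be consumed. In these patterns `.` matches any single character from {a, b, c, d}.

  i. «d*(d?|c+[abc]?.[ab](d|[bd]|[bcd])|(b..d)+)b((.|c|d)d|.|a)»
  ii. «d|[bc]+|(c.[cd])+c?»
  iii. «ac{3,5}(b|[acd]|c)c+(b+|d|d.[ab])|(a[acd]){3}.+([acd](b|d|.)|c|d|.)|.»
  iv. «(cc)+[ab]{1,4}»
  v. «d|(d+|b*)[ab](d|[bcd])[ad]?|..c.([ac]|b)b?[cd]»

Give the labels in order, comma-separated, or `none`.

i → no match
ii → no match
iii → match
iv → no match — must start with 'cc'
v → no match

iii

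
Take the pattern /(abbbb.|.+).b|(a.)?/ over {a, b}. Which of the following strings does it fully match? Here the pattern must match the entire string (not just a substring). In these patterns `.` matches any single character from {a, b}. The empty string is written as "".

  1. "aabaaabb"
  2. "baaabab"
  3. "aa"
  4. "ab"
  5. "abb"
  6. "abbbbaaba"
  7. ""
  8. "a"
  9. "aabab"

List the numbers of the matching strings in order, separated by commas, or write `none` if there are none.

1, 2, 3, 4, 5, 7, 9

1 → match
2 → match
3 → match
4 → match
5 → match
6 → no match
7 → match
8 → no match
9 → match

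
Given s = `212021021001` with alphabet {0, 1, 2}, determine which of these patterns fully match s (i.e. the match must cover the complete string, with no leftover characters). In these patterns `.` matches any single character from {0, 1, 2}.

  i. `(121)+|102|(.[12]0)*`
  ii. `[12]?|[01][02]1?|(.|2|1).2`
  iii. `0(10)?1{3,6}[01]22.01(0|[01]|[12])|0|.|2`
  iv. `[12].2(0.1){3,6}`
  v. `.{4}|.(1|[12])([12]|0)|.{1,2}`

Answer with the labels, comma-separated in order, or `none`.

iv

i → no match
ii → no match
iii → no match
iv → match
v → no match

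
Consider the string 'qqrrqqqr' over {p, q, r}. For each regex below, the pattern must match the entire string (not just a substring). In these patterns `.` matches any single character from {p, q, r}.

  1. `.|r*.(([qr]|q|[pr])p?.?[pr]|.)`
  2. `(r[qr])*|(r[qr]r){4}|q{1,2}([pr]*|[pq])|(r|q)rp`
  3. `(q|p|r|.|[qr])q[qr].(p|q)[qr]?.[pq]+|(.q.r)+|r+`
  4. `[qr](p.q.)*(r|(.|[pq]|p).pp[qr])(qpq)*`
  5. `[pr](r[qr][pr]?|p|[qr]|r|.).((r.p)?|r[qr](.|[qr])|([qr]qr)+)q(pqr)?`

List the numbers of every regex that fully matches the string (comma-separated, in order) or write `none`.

1 → no match
2 → no match
3 → match
4 → no match
5 → no match

3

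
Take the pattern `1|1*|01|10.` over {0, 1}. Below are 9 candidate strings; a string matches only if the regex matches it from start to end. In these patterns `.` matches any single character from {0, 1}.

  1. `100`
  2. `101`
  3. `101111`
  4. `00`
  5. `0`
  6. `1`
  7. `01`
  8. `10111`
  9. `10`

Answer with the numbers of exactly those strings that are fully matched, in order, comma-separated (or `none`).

1 → match
2 → match
3 → no match
4 → no match
5 → no match
6 → match
7 → match
8 → no match
9 → no match

1, 2, 6, 7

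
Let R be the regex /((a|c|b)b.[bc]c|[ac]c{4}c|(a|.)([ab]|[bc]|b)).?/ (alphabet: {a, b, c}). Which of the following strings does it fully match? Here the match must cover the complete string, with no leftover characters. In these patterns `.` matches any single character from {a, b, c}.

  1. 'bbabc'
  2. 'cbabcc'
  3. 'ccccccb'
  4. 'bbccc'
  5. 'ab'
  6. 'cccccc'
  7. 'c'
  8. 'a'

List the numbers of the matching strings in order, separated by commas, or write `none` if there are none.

1, 2, 3, 4, 5, 6

1 → match
2 → match
3 → match
4 → match
5 → match
6 → match
7 → no match
8 → no match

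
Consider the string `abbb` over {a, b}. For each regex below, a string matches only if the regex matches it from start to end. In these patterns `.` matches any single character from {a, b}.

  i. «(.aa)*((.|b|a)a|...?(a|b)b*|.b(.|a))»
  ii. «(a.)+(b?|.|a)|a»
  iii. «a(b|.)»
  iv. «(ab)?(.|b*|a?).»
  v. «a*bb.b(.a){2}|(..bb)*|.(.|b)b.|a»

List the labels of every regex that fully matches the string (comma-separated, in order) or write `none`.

i, iv, v

i → match
ii → no match
iii → no match
iv → match
v → match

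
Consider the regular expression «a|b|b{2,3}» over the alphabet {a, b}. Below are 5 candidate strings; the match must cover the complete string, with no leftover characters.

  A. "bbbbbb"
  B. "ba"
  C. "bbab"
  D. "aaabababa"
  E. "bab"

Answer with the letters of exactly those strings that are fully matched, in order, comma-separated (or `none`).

A → no match
B → no match
C → no match
D → no match
E → no match

none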